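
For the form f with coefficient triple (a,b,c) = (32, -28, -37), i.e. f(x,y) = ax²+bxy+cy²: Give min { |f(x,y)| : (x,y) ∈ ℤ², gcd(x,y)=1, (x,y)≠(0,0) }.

descent: ρ → (-37,28,32)  [lands on river]
river: ρ → (32,36,-33)
river: ρ → (-33,30,35)
river: ρ → (35,40,-28)
river: ρ → (-28,72,3)
river: ρ → (3,72,-28)
river: ρ → (-28,40,35)
river: ρ → (35,30,-33)
river: ρ → (-33,36,32)
river: ρ → (32,28,-37)
river: ρ → (-37,46,23)
river: ρ → (23,46,-37)
closes: descent 1, river 12
min |a| on river = 3

3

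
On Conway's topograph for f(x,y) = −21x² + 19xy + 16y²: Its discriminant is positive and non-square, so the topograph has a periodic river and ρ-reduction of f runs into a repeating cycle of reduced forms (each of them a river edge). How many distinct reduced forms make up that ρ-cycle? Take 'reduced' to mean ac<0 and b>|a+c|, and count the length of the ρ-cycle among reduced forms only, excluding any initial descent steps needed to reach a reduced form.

D = 1705, ⌊√D⌋ = 41
river: ρ → (16,13,-24)
river: ρ → (-24,35,5)
river: ρ → (5,35,-24)
river: ρ → (-24,13,16)
river: ρ → (16,19,-21)
river: ρ → (-21,23,14)
river: ρ → (14,33,-11)
river: ρ → (-11,33,14)
river: ρ → (14,23,-21)
river: ρ → (-21,19,16)
ρ-cycle length = 10 (tail of 0 descent steps not counted)

10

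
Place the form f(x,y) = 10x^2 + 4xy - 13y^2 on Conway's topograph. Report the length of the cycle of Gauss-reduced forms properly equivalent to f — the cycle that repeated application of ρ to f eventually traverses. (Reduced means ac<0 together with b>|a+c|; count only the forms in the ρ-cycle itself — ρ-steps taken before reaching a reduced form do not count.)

D = 536, ⌊√D⌋ = 23
river: ρ → (-13,22,1)
river: ρ → (1,22,-13)
river: ρ → (-13,4,10)
river: ρ → (10,16,-7)
river: ρ → (-7,12,14)
river: ρ → (14,16,-5)
river: ρ → (-5,14,17)
river: ρ → (17,20,-2)
river: ρ → (-2,20,17)
river: ρ → (17,14,-5)
river: ρ → (-5,16,14)
river: ρ → (14,12,-7)
river: ρ → (-7,16,10)
river: ρ → (10,4,-13)
ρ-cycle length = 14 (tail of 0 descent steps not counted)

14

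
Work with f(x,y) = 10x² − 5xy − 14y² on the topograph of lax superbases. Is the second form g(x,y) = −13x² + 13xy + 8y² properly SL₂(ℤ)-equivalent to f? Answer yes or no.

D₁ = 585, D₂ = 585
river cycle of f (length 12): (-14, 5, 10), (10, 15, -9), (-9, 21, 4), (4, 19, -14), (-14, 9, 9), (9, 9, -14), (-14, 19, 4), (4, 21, -9), (-9, 15, 10), (10, 5, -14), … (2 more)
river cycle of g (length 10): (8, 19, -7), (-7, 23, 2), (2, 21, -18), (-18, 15, 5), (5, 15, -18), (-18, 21, 2), (2, 23, -7), (-7, 19, 8), (8, 13, -13), (-13, 13, 8)
cycles differ ⇒ inequivalent

no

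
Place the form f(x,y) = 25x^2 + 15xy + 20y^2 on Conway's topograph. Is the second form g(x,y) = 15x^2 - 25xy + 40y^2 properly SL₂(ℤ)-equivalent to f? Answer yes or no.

D₁ = -1775, D₂ = -1775
f: flip: (25,15,20)→(20,-15,25)
f: reduced (well bottom): (20,-15,25) with a≤c, −a<b≤a
g: translate: b→5 (≡-25 mod 30), so (15,-25,40)→(15,5,30)
g: reduced (well bottom): (15,5,30) with a≤c, −a<b≤a
reduced forms (20, -15, 25) vs (15, 5, 30) ⇒ inequivalent

no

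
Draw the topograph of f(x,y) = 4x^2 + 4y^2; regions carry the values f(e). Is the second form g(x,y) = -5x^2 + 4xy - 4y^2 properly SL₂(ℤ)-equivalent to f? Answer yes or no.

D₁ = -64, D₂ = -64
f: reduced (well bottom): (4,0,4) with a≤c, −a<b≤a
g is negative-definite; reduce −g:
−g: flip: (5,-4,4)→(4,4,5)
−g: reduced (well bottom): (4,4,5) with a≤c, −a<b≤a
flip sign back: reduced form of g is (-4,-4,-5)
reduced forms (4, 0, 4) vs (-4, -4, -5) ⇒ inequivalent

no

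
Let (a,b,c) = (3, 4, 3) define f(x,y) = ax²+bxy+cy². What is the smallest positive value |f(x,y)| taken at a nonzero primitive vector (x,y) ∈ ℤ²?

translate: b→-2 (≡4 mod 6), so (3,4,3)→(3,-2,2)
flip: (3,-2,2)→(2,2,3)
reduced (well bottom): (2,2,3) with a≤c, −a<b≤a
well minimum = a = 2

2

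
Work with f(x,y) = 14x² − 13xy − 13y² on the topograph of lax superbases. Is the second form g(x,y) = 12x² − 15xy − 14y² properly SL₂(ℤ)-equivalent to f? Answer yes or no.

D₁ = 897, D₂ = 897
river cycle of f (length 10): (-13, 13, 14), (14, 15, -12), (-12, 9, 17), (17, 25, -4), (-4, 23, 23), (23, 23, -4), (-4, 25, 17), (17, 9, -12), (-12, 15, 14), (14, 13, -13)
river cycle of g (length 10): (-14, 15, 12), (12, 9, -17), (-17, 25, 4), (4, 23, -23), (-23, 23, 4), (4, 25, -17), (-17, 9, 12), (12, 15, -14), (-14, 13, 13), (13, 13, -14)
cycles differ ⇒ inequivalent

no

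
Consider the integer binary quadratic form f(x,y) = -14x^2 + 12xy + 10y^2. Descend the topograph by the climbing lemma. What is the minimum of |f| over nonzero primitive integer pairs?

river: ρ → (10,8,-16)
river: ρ → (-16,24,2)
river: ρ → (2,24,-16)
river: ρ → (-16,8,10)
river: ρ → (10,12,-14)
river: ρ → (-14,16,8)
river: ρ → (8,16,-14)
river: ρ → (-14,12,10)
closes: descent 0, river 8
min |a| on river = 2

2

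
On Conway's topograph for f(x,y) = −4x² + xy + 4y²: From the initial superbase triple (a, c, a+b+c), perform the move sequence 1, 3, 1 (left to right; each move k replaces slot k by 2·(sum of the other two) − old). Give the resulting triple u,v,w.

start (-4,4,1) = (f(1,0),f(0,1),f(1,1))
replace slot 1: 2·(4+1) − (-4) = 14 → (14,4,1)
replace slot 3: 2·(14+4) − 1 = 35 → (14,4,35)
replace slot 1: 2·(4+35) − 14 = 64 → (64,4,35)

64,4,35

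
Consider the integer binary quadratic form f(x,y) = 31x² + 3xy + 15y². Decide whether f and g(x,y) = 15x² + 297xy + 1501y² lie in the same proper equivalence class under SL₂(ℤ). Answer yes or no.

D₁ = -1851, D₂ = -1851
f: flip: (31,3,15)→(15,-3,31)
f: reduced (well bottom): (15,-3,31) with a≤c, −a<b≤a
g: translate: b→-3 (≡297 mod 30), so (15,297,1501)→(15,-3,31)
g: reduced (well bottom): (15,-3,31) with a≤c, −a<b≤a
reduced forms (15, -3, 31) vs (15, -3, 31) ⇒ equivalent

yes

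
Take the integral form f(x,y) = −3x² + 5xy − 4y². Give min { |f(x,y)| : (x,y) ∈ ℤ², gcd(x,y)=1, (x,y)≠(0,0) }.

translate: b→1 (≡-5 mod 6), so (3,-5,4)→(3,1,2)
flip: (3,1,2)→(2,-1,3)
reduced (well bottom): (2,-1,3) with a≤c, −a<b≤a
well minimum |f| = |-2| = 2 (negative-definite)

2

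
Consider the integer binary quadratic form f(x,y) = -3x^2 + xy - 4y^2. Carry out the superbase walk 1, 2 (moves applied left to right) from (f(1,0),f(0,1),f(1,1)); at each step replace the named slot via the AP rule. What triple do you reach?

start (-3,-4,-6) = (f(1,0),f(0,1),f(1,1))
replace slot 1: 2·((-4)+(-6)) − (-3) = -17 → (-17,-4,-6)
replace slot 2: 2·((-17)+(-6)) − (-4) = -42 → (-17,-42,-6)

-17,-42,-6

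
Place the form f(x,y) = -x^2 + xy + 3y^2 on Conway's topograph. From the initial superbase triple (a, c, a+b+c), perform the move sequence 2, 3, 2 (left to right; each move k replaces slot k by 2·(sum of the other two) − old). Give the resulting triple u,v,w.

start (-1,3,3) = (f(1,0),f(0,1),f(1,1))
replace slot 2: 2·((-1)+3) − 3 = 1 → (-1,1,3)
replace slot 3: 2·((-1)+1) − 3 = -3 → (-1,1,-3)
replace slot 2: 2·((-1)+(-3)) − 1 = -9 → (-1,-9,-3)

-1,-9,-3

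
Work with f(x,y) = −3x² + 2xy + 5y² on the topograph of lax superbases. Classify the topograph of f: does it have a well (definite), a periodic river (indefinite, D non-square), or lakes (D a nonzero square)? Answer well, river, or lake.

D = b²−4ac = 2² − 4·(-3)·5 = 64
D = 8² is a perfect square ⇒ form factors over ℤ ⇒ lakes

lake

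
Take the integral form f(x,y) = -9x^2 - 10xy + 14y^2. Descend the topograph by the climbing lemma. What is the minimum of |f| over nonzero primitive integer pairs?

descent: ρ → (14,10,-9)  [lands on river]
river: ρ → (-9,8,15)
river: ρ → (15,22,-2)
river: ρ → (-2,22,15)
river: ρ → (15,8,-9)
river: ρ → (-9,10,14)
river: ρ → (14,18,-5)
river: ρ → (-5,22,6)
river: ρ → (6,14,-17)
river: ρ → (-17,20,3)
river: ρ → (3,22,-10)
river: ρ → (-10,18,7)
river: ρ → (7,24,-1)
river: ρ → (-1,24,7)
river: ρ → (7,18,-10)
river: ρ → (-10,22,3)
river: ρ → (3,20,-17)
river: ρ → (-17,14,6)
river: ρ → (6,22,-5)
river: ρ → (-5,18,14)
closes: descent 1, river 20
min |a| on river = 1

1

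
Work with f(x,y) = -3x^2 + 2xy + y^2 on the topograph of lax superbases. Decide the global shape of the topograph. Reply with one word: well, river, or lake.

D = b²−4ac = 2² − 4·(-3)·1 = 16
D = 4² is a perfect square ⇒ form factors over ℤ ⇒ lakes

lake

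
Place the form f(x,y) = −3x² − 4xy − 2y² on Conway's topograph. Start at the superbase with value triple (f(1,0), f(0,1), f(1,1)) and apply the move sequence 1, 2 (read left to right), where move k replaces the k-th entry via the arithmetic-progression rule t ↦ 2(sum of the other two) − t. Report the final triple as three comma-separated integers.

start (-3,-2,-9) = (f(1,0),f(0,1),f(1,1))
replace slot 1: 2·((-2)+(-9)) − (-3) = -19 → (-19,-2,-9)
replace slot 2: 2·((-19)+(-9)) − (-2) = -54 → (-19,-54,-9)

-19,-54,-9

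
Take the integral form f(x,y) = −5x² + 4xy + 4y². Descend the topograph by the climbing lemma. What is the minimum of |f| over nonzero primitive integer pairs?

river: ρ → (4,4,-5)
river: ρ → (-5,6,3)
river: ρ → (3,6,-5)
river: ρ → (-5,4,4)
closes: descent 0, river 4
min |a| on river = 3

3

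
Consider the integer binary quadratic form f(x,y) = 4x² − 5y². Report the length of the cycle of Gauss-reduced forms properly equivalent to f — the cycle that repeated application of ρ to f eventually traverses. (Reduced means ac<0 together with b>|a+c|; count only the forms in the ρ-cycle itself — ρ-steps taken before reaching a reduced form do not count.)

D = 80, ⌊√D⌋ = 8
descent: ρ → (-5,0,4)
descent: ρ → (4,8,-1)  [lands on river]
river: ρ → (-1,8,4)
ρ-cycle length = 2 (tail of 2 descent steps not counted)

2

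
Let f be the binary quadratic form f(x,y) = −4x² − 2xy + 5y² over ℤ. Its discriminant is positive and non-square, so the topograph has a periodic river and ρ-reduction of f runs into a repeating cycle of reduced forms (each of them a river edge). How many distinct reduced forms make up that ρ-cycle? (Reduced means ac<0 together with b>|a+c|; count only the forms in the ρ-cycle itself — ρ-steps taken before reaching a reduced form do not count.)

D = 84, ⌊√D⌋ = 9
descent: ρ → (5,2,-4)  [lands on river]
river: ρ → (-4,6,3)
river: ρ → (3,6,-4)
river: ρ → (-4,2,5)
river: ρ → (5,8,-1)
river: ρ → (-1,8,5)
ρ-cycle length = 6 (tail of 1 descent step not counted)

6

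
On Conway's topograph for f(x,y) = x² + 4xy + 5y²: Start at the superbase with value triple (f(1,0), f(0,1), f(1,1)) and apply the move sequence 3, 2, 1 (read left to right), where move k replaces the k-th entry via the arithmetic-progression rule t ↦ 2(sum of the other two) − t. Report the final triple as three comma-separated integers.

start (1,5,10) = (f(1,0),f(0,1),f(1,1))
replace slot 3: 2·(1+5) − 10 = 2 → (1,5,2)
replace slot 2: 2·(1+2) − 5 = 1 → (1,1,2)
replace slot 1: 2·(1+2) − 1 = 5 → (5,1,2)

5,1,2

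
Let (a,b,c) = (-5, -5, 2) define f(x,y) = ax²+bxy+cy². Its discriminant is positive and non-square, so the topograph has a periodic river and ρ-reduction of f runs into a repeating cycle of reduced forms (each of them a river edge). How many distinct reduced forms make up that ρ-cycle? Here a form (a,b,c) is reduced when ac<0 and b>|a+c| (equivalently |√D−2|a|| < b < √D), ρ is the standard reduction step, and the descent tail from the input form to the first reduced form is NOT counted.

D = 65, ⌊√D⌋ = 8
descent: ρ → (2,5,-5)  [lands on river]
river: ρ → (-5,5,2)
river: ρ → (2,7,-2)
river: ρ → (-2,5,5)
river: ρ → (5,5,-2)
river: ρ → (-2,7,2)
ρ-cycle length = 6 (tail of 1 descent step not counted)

6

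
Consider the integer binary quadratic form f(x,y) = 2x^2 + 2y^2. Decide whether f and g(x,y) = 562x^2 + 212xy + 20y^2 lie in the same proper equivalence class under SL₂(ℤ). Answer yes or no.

D₁ = -16, D₂ = -16
f: reduced (well bottom): (2,0,2) with a≤c, −a<b≤a
g: flip: (562,212,20)→(20,-212,562)
g: translate: b→-12 (≡-212 mod 40), so (20,-212,562)→(20,-12,2)
g: flip: (20,-12,2)→(2,12,20)
g: translate: b→0 (≡12 mod 4), so (2,12,20)→(2,0,2)
g: reduced (well bottom): (2,0,2) with a≤c, −a<b≤a
reduced forms (2, 0, 2) vs (2, 0, 2) ⇒ equivalent

yes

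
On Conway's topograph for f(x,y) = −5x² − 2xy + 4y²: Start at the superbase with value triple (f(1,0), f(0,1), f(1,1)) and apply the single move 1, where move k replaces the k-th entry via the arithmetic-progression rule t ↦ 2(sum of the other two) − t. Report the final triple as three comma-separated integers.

start (-5,4,-3) = (f(1,0),f(0,1),f(1,1))
replace slot 1: 2·(4+(-3)) − (-5) = 7 → (7,4,-3)

7,4,-3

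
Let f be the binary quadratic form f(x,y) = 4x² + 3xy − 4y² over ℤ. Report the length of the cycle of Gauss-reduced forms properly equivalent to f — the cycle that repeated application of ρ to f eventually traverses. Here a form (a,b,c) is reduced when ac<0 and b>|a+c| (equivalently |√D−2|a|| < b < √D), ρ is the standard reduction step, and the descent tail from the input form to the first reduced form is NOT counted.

D = 73, ⌊√D⌋ = 8
river: ρ → (-4,5,3)
river: ρ → (3,7,-2)
river: ρ → (-2,5,6)
river: ρ → (6,7,-1)
river: ρ → (-1,7,6)
river: ρ → (6,5,-2)
river: ρ → (-2,7,3)
river: ρ → (3,5,-4)
river: ρ → (-4,3,4)
river: ρ → (4,5,-3)
river: ρ → (-3,7,2)
river: ρ → (2,5,-6)
river: ρ → (-6,7,1)
river: ρ → (1,7,-6)
river: ρ → (-6,5,2)
river: ρ → (2,7,-3)
river: ρ → (-3,5,4)
river: ρ → (4,3,-4)
ρ-cycle length = 18 (tail of 0 descent steps not counted)

18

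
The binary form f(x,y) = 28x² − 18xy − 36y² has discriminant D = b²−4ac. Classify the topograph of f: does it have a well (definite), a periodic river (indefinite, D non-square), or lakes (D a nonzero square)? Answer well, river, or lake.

D = b²−4ac = (-18)² − 4·28·(-36) = 4356
D = 66² is a perfect square ⇒ form factors over ℤ ⇒ lakes

lake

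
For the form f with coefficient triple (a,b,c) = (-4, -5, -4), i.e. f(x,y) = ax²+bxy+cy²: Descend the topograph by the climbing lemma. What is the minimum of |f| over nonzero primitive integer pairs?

translate: b→-3 (≡5 mod 8), so (4,5,4)→(4,-3,3)
flip: (4,-3,3)→(3,3,4)
reduced (well bottom): (3,3,4) with a≤c, −a<b≤a
well minimum |f| = |-3| = 3 (negative-definite)

3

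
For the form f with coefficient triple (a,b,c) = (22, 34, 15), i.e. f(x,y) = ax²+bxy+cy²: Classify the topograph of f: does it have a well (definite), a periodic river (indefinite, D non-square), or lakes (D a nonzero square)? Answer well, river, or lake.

D = b²−4ac = 34² − 4·22·15 = -164
D < 0 ⇒ definite ⇒ every region one sign ⇒ single well

well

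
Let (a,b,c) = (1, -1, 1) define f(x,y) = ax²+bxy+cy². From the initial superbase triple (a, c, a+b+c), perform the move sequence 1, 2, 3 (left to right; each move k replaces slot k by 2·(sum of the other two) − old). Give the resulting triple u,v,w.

start (1,1,1) = (f(1,0),f(0,1),f(1,1))
replace slot 1: 2·(1+1) − 1 = 3 → (3,1,1)
replace slot 2: 2·(3+1) − 1 = 7 → (3,7,1)
replace slot 3: 2·(3+7) − 1 = 19 → (3,7,19)

3,7,19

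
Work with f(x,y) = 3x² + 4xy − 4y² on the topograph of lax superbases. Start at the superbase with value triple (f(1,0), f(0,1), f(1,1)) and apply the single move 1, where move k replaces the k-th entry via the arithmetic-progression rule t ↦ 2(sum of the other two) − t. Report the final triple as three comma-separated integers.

start (3,-4,3) = (f(1,0),f(0,1),f(1,1))
replace slot 1: 2·((-4)+3) − 3 = -5 → (-5,-4,3)

-5,-4,3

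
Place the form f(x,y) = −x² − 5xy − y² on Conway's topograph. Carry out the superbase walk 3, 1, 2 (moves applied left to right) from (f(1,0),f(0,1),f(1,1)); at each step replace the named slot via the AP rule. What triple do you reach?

start (-1,-1,-7) = (f(1,0),f(0,1),f(1,1))
replace slot 3: 2·((-1)+(-1)) − (-7) = 3 → (-1,-1,3)
replace slot 1: 2·((-1)+3) − (-1) = 5 → (5,-1,3)
replace slot 2: 2·(5+3) − (-1) = 17 → (5,17,3)

5,17,3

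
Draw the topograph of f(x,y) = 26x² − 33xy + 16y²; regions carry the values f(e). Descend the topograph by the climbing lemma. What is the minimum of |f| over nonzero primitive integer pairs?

translate: b→19 (≡-33 mod 52), so (26,-33,16)→(26,19,9)
flip: (26,19,9)→(9,-19,26)
translate: b→-1 (≡-19 mod 18), so (9,-19,26)→(9,-1,16)
reduced (well bottom): (9,-1,16) with a≤c, −a<b≤a
well minimum = a = 9

9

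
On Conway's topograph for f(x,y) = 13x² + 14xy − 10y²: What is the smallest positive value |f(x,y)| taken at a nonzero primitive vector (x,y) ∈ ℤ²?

river: ρ → (-10,26,1)
river: ρ → (1,26,-10)
river: ρ → (-10,14,13)
river: ρ → (13,12,-11)
river: ρ → (-11,10,14)
river: ρ → (14,18,-7)
river: ρ → (-7,24,5)
river: ρ → (5,26,-2)
river: ρ → (-2,26,5)
river: ρ → (5,24,-7)
river: ρ → (-7,18,14)
river: ρ → (14,10,-11)
river: ρ → (-11,12,13)
river: ρ → (13,14,-10)
closes: descent 0, river 14
min |a| on river = 1

1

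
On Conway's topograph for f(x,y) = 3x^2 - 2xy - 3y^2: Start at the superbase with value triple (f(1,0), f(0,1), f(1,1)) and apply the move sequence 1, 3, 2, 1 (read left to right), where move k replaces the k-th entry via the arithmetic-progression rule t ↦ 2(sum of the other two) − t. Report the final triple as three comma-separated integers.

start (3,-3,-2) = (f(1,0),f(0,1),f(1,1))
replace slot 1: 2·((-3)+(-2)) − 3 = -13 → (-13,-3,-2)
replace slot 3: 2·((-13)+(-3)) − (-2) = -30 → (-13,-3,-30)
replace slot 2: 2·((-13)+(-30)) − (-3) = -83 → (-13,-83,-30)
replace slot 1: 2·((-83)+(-30)) − (-13) = -213 → (-213,-83,-30)

-213,-83,-30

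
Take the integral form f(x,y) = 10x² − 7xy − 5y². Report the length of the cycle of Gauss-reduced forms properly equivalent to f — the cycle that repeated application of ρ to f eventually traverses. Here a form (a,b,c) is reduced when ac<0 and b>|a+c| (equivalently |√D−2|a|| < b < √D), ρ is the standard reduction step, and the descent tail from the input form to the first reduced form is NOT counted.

D = 249, ⌊√D⌋ = 15
descent: ρ → (-5,7,10)  [lands on river]
river: ρ → (10,13,-2)
river: ρ → (-2,15,3)
river: ρ → (3,15,-2)
river: ρ → (-2,13,10)
river: ρ → (10,7,-5)
river: ρ → (-5,13,4)
river: ρ → (4,11,-8)
river: ρ → (-8,5,7)
river: ρ → (7,9,-6)
river: ρ → (-6,15,1)
river: ρ → (1,15,-6)
river: ρ → (-6,9,7)
river: ρ → (7,5,-8)
river: ρ → (-8,11,4)
river: ρ → (4,13,-5)
ρ-cycle length = 16 (tail of 1 descent step not counted)

16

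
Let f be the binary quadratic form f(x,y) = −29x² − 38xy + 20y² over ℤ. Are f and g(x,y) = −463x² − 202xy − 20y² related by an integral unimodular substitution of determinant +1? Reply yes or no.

D₁ = 3764, D₂ = 3764
river cycle of f (length 34): (20, 38, -29), (-29, 20, 29), (29, 38, -20), (-20, 42, 25), (25, 58, -4), (-4, 54, 53), (53, 52, -5), (-5, 58, 20), (20, 22, -41), (-41, 60, 1), … (24 more)
river cycle of g (length 34): (-20, 42, 25), (25, 58, -4), (-4, 54, 53), (53, 52, -5), (-5, 58, 20), (20, 22, -41), (-41, 60, 1), (1, 60, -41), (-41, 22, 20), (20, 58, -5), … (24 more)
cycles coincide ⇒ equivalent

yes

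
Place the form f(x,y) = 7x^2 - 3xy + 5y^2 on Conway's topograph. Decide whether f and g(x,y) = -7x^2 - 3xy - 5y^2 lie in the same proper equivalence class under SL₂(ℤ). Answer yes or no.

D₁ = -131, D₂ = -131
f: flip: (7,-3,5)→(5,3,7)
f: reduced (well bottom): (5,3,7) with a≤c, −a<b≤a
g is negative-definite; reduce −g:
−g: flip: (7,3,5)→(5,-3,7)
−g: reduced (well bottom): (5,-3,7) with a≤c, −a<b≤a
flip sign back: reduced form of g is (-5,3,-7)
reduced forms (5, 3, 7) vs (-5, 3, -7) ⇒ inequivalent

no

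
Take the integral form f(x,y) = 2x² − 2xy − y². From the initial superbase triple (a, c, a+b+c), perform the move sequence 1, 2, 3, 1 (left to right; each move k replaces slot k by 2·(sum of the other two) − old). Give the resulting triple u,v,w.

start (2,-1,-1) = (f(1,0),f(0,1),f(1,1))
replace slot 1: 2·((-1)+(-1)) − 2 = -6 → (-6,-1,-1)
replace slot 2: 2·((-6)+(-1)) − (-1) = -13 → (-6,-13,-1)
replace slot 3: 2·((-6)+(-13)) − (-1) = -37 → (-6,-13,-37)
replace slot 1: 2·((-13)+(-37)) − (-6) = -94 → (-94,-13,-37)

-94,-13,-37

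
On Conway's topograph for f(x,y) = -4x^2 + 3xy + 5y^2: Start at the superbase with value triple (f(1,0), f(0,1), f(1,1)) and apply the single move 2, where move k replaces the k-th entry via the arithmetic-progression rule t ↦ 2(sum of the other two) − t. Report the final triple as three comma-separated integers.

start (-4,5,4) = (f(1,0),f(0,1),f(1,1))
replace slot 2: 2·((-4)+4) − 5 = -5 → (-4,-5,4)

-4,-5,4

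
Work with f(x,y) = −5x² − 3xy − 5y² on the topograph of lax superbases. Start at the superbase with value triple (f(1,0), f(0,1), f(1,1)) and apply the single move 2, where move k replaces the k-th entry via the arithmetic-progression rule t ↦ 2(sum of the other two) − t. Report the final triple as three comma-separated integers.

start (-5,-5,-13) = (f(1,0),f(0,1),f(1,1))
replace slot 2: 2·((-5)+(-13)) − (-5) = -31 → (-5,-31,-13)

-5,-31,-13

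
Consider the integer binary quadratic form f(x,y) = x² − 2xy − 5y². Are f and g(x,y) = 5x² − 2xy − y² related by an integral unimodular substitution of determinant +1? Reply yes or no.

D₁ = 24, D₂ = 24
river cycle of f (length 2): (1, 4, -2), (-2, 4, 1)
river cycle of g (length 2): (-1, 4, 2), (2, 4, -1)
cycles differ ⇒ inequivalent

no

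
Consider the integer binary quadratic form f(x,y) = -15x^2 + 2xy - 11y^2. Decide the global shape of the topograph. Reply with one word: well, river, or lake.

D = b²−4ac = 2² − 4·(-15)·(-11) = -656
D < 0 ⇒ definite ⇒ every region one sign ⇒ single well

well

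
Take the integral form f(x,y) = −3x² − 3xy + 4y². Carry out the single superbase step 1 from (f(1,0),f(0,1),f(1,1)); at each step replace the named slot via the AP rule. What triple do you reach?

start (-3,4,-2) = (f(1,0),f(0,1),f(1,1))
replace slot 1: 2·(4+(-2)) − (-3) = 7 → (7,4,-2)

7,4,-2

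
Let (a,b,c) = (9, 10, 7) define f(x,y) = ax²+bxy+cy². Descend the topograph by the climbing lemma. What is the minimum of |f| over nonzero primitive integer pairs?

translate: b→-8 (≡10 mod 18), so (9,10,7)→(9,-8,6)
flip: (9,-8,6)→(6,8,9)
translate: b→-4 (≡8 mod 12), so (6,8,9)→(6,-4,7)
reduced (well bottom): (6,-4,7) with a≤c, −a<b≤a
well minimum = a = 6

6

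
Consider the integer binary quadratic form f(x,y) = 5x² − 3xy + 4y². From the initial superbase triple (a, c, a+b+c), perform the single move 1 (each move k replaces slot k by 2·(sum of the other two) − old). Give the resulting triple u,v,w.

start (5,4,6) = (f(1,0),f(0,1),f(1,1))
replace slot 1: 2·(4+6) − 5 = 15 → (15,4,6)

15,4,6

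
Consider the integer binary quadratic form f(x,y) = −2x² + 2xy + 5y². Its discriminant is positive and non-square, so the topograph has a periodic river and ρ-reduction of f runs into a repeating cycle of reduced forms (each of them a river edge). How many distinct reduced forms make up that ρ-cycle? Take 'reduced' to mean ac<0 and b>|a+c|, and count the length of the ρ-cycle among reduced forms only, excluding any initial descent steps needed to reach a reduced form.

D = 44, ⌊√D⌋ = 6
descent: ρ → (5,-2,-2)
descent: ρ → (-2,6,1)  [lands on river]
river: ρ → (1,6,-2)
ρ-cycle length = 2 (tail of 2 descent steps not counted)

2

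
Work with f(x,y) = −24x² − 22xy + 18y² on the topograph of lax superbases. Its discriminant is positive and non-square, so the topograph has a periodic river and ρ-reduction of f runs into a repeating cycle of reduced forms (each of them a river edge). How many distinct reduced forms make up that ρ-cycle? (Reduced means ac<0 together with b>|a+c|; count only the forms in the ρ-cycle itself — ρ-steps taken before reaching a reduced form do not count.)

D = 2212, ⌊√D⌋ = 47
descent: ρ → (18,22,-24)  [lands on river]
river: ρ → (-24,26,16)
river: ρ → (16,38,-12)
river: ρ → (-12,34,22)
river: ρ → (22,10,-24)
river: ρ → (-24,38,8)
river: ρ → (8,42,-14)
river: ρ → (-14,42,8)
river: ρ → (8,38,-24)
river: ρ → (-24,10,22)
river: ρ → (22,34,-12)
river: ρ → (-12,38,16)
river: ρ → (16,26,-24)
river: ρ → (-24,22,18)
river: ρ → (18,14,-28)
river: ρ → (-28,42,4)
river: ρ → (4,46,-6)
river: ρ → (-6,38,32)
river: ρ → (32,26,-12)
river: ρ → (-12,46,2)
river: ρ → (2,46,-12)
river: ρ → (-12,26,32)
river: ρ → (32,38,-6)
river: ρ → (-6,46,4)
river: ρ → (4,42,-28)
river: ρ → (-28,14,18)
ρ-cycle length = 26 (tail of 1 descent step not counted)

26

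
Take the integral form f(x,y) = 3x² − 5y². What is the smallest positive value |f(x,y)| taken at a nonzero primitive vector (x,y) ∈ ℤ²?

descent: ρ → (-5,0,3)
descent: ρ → (3,6,-2)  [lands on river]
river: ρ → (-2,6,3)
closes: descent 2, river 2
min |a| on river = 2

2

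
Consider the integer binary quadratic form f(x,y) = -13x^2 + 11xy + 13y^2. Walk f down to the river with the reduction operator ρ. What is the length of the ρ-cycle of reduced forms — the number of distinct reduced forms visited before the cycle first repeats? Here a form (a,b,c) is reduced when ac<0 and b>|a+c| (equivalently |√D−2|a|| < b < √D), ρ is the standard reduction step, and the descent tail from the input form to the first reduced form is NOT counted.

D = 797, ⌊√D⌋ = 28
river: ρ → (13,15,-11)
river: ρ → (-11,7,17)
river: ρ → (17,27,-1)
river: ρ → (-1,27,17)
river: ρ → (17,7,-11)
river: ρ → (-11,15,13)
river: ρ → (13,11,-13)
river: ρ → (-13,15,11)
river: ρ → (11,7,-17)
river: ρ → (-17,27,1)
river: ρ → (1,27,-17)
river: ρ → (-17,7,11)
river: ρ → (11,15,-13)
river: ρ → (-13,11,13)
ρ-cycle length = 14 (tail of 0 descent steps not counted)

14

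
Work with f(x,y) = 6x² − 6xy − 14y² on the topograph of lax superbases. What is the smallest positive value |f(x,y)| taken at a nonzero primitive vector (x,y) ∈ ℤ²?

descent: ρ → (-14,6,6)
descent: ρ → (6,18,-2)  [lands on river]
river: ρ → (-2,18,6)
closes: descent 2, river 2
min |a| on river = 2

2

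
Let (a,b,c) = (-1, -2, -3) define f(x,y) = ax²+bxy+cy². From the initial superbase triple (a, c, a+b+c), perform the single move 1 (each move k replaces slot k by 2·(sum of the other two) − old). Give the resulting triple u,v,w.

start (-1,-3,-6) = (f(1,0),f(0,1),f(1,1))
replace slot 1: 2·((-3)+(-6)) − (-1) = -17 → (-17,-3,-6)

-17,-3,-6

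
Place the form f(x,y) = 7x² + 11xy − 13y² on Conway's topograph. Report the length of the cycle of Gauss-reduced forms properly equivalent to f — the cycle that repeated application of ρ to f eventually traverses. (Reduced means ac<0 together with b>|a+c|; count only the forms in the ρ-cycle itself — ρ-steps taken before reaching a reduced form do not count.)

D = 485, ⌊√D⌋ = 22
river: ρ → (-13,15,5)
river: ρ → (5,15,-13)
river: ρ → (-13,11,7)
river: ρ → (7,17,-7)
river: ρ → (-7,11,13)
river: ρ → (13,15,-5)
river: ρ → (-5,15,13)
river: ρ → (13,11,-7)
river: ρ → (-7,17,7)
river: ρ → (7,11,-13)
ρ-cycle length = 10 (tail of 0 descent steps not counted)

10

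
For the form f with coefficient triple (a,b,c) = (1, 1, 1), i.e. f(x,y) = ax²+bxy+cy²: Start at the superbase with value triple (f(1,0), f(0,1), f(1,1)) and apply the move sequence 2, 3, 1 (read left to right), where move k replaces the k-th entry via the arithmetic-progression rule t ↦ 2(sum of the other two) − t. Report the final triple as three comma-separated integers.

start (1,1,3) = (f(1,0),f(0,1),f(1,1))
replace slot 2: 2·(1+3) − 1 = 7 → (1,7,3)
replace slot 3: 2·(1+7) − 3 = 13 → (1,7,13)
replace slot 1: 2·(7+13) − 1 = 39 → (39,7,13)

39,7,13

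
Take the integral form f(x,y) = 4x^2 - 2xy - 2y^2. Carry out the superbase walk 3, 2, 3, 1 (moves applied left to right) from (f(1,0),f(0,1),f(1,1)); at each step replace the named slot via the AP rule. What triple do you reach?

start (4,-2,0) = (f(1,0),f(0,1),f(1,1))
replace slot 3: 2·(4+(-2)) − 0 = 4 → (4,-2,4)
replace slot 2: 2·(4+4) − (-2) = 18 → (4,18,4)
replace slot 3: 2·(4+18) − 4 = 40 → (4,18,40)
replace slot 1: 2·(18+40) − 4 = 112 → (112,18,40)

112,18,40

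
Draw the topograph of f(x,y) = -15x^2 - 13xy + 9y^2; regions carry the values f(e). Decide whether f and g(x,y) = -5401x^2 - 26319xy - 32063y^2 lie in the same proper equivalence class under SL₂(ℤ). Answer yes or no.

D₁ = 709, D₂ = 709
river cycle of f (length 34): (9, 13, -15), (-15, 17, 7), (7, 25, -3), (-3, 23, 15), (15, 7, -11), (-11, 15, 11), (11, 7, -15), (-15, 23, 3), (3, 25, -7), (-7, 17, 15), … (24 more)
river cycle of g (length 34): (-15, 17, 7), (7, 25, -3), (-3, 23, 15), (15, 7, -11), (-11, 15, 11), (11, 7, -15), (-15, 23, 3), (3, 25, -7), (-7, 17, 15), (15, 13, -9), … (24 more)
cycles coincide ⇒ equivalent

yes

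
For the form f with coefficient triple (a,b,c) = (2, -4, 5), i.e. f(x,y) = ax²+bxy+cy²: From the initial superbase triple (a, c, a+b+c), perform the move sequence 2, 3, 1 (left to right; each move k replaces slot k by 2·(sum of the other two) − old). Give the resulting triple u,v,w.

start (2,5,3) = (f(1,0),f(0,1),f(1,1))
replace slot 2: 2·(2+3) − 5 = 5 → (2,5,3)
replace slot 3: 2·(2+5) − 3 = 11 → (2,5,11)
replace slot 1: 2·(5+11) − 2 = 30 → (30,5,11)

30,5,11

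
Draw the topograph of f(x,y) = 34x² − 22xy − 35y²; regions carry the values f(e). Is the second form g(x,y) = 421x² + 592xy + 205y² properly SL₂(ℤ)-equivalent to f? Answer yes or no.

D₁ = 5244, D₂ = 5244
river cycle of f (length 16): (-35, 22, 34), (34, 46, -23), (-23, 46, 34), (34, 22, -35), (-35, 48, 21), (21, 36, -47), (-47, 58, 10), (10, 62, -35), (-35, 8, 37), (37, 66, -6), … (6 more)
river cycle of g (length 16): (34, 46, -23), (-23, 46, 34), (34, 22, -35), (-35, 48, 21), (21, 36, -47), (-47, 58, 10), (10, 62, -35), (-35, 8, 37), (37, 66, -6), (-6, 66, 37), … (6 more)
cycles coincide ⇒ equivalent

yes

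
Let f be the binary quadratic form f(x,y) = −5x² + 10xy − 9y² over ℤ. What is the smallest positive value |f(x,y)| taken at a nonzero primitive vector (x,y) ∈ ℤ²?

translate: b→0 (≡-10 mod 10), so (5,-10,9)→(5,0,4)
flip: (5,0,4)→(4,0,5)
reduced (well bottom): (4,0,5) with a≤c, −a<b≤a
well minimum |f| = |-4| = 4 (negative-definite)

4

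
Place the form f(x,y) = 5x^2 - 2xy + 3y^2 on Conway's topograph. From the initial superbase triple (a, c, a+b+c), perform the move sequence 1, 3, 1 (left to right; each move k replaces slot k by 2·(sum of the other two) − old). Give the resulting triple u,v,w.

start (5,3,6) = (f(1,0),f(0,1),f(1,1))
replace slot 1: 2·(3+6) − 5 = 13 → (13,3,6)
replace slot 3: 2·(13+3) − 6 = 26 → (13,3,26)
replace slot 1: 2·(3+26) − 13 = 45 → (45,3,26)

45,3,26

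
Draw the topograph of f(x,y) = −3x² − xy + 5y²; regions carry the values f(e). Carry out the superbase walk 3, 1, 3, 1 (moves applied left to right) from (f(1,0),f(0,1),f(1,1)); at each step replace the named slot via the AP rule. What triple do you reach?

start (-3,5,1) = (f(1,0),f(0,1),f(1,1))
replace slot 3: 2·((-3)+5) − 1 = 3 → (-3,5,3)
replace slot 1: 2·(5+3) − (-3) = 19 → (19,5,3)
replace slot 3: 2·(19+5) − 3 = 45 → (19,5,45)
replace slot 1: 2·(5+45) − 19 = 81 → (81,5,45)

81,5,45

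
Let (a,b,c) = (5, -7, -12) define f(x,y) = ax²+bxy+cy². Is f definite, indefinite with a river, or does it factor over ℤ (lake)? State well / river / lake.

D = b²−4ac = (-7)² − 4·5·(-12) = 289
D = 17² is a perfect square ⇒ form factors over ℤ ⇒ lakes

lake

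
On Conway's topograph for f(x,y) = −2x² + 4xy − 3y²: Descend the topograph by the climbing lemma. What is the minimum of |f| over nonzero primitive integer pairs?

translate: b→0 (≡-4 mod 4), so (2,-4,3)→(2,0,1)
flip: (2,0,1)→(1,0,2)
reduced (well bottom): (1,0,2) with a≤c, −a<b≤a
well minimum |f| = |-1| = 1 (negative-definite)

1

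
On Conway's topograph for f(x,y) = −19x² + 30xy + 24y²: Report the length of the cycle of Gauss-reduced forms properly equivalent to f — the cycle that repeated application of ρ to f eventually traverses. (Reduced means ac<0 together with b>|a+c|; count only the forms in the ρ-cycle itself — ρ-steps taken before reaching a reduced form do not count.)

D = 2724, ⌊√D⌋ = 52
river: ρ → (24,18,-25)
river: ρ → (-25,32,17)
river: ρ → (17,36,-21)
river: ρ → (-21,48,5)
river: ρ → (5,52,-1)
river: ρ → (-1,52,5)
river: ρ → (5,48,-21)
river: ρ → (-21,36,17)
river: ρ → (17,32,-25)
river: ρ → (-25,18,24)
river: ρ → (24,30,-19)
river: ρ → (-19,46,8)
river: ρ → (8,50,-7)
river: ρ → (-7,48,15)
river: ρ → (15,42,-16)
river: ρ → (-16,22,35)
river: ρ → (35,48,-3)
river: ρ → (-3,48,35)
river: ρ → (35,22,-16)
river: ρ → (-16,42,15)
river: ρ → (15,48,-7)
river: ρ → (-7,50,8)
river: ρ → (8,46,-19)
river: ρ → (-19,30,24)
ρ-cycle length = 24 (tail of 0 descent steps not counted)

24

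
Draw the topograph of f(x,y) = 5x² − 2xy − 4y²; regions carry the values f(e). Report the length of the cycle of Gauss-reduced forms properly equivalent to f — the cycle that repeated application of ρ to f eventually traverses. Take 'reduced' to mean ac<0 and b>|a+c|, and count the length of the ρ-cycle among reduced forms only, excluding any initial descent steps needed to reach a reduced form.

D = 84, ⌊√D⌋ = 9
descent: ρ → (-4,2,5)  [lands on river]
river: ρ → (5,8,-1)
river: ρ → (-1,8,5)
river: ρ → (5,2,-4)
river: ρ → (-4,6,3)
river: ρ → (3,6,-4)
ρ-cycle length = 6 (tail of 1 descent step not counted)

6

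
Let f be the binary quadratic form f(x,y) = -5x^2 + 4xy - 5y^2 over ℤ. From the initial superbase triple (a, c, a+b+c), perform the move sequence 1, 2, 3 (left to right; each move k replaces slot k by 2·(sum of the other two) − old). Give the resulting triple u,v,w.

start (-5,-5,-6) = (f(1,0),f(0,1),f(1,1))
replace slot 1: 2·((-5)+(-6)) − (-5) = -17 → (-17,-5,-6)
replace slot 2: 2·((-17)+(-6)) − (-5) = -41 → (-17,-41,-6)
replace slot 3: 2·((-17)+(-41)) − (-6) = -110 → (-17,-41,-110)

-17,-41,-110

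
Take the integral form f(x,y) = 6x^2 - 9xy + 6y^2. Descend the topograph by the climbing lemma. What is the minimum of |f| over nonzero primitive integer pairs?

translate: b→3 (≡-9 mod 12), so (6,-9,6)→(6,3,3)
flip: (6,3,3)→(3,-3,6)
translate: b→3 (≡-3 mod 6), so (3,-3,6)→(3,3,6)
reduced (well bottom): (3,3,6) with a≤c, −a<b≤a
well minimum = a = 3

3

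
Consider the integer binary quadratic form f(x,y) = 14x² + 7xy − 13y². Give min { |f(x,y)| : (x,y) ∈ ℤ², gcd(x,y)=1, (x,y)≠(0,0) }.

river: ρ → (-13,19,8)
river: ρ → (8,13,-19)
river: ρ → (-19,25,2)
river: ρ → (2,27,-6)
river: ρ → (-6,21,14)
river: ρ → (14,7,-13)
closes: descent 0, river 6
min |a| on river = 2

2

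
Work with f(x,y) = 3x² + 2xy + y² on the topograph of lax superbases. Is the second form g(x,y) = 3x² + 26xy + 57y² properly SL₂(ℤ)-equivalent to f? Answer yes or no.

D₁ = -8, D₂ = -8
f: flip: (3,2,1)→(1,-2,3)
f: translate: b→0 (≡-2 mod 2), so (1,-2,3)→(1,0,2)
f: reduced (well bottom): (1,0,2) with a≤c, −a<b≤a
g: translate: b→2 (≡26 mod 6), so (3,26,57)→(3,2,1)
g: flip: (3,2,1)→(1,-2,3)
g: translate: b→0 (≡-2 mod 2), so (1,-2,3)→(1,0,2)
g: reduced (well bottom): (1,0,2) with a≤c, −a<b≤a
reduced forms (1, 0, 2) vs (1, 0, 2) ⇒ equivalent

yes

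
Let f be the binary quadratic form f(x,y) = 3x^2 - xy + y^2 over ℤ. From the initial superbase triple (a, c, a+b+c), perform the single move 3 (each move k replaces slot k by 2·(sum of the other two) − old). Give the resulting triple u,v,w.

start (3,1,3) = (f(1,0),f(0,1),f(1,1))
replace slot 3: 2·(3+1) − 3 = 5 → (3,1,5)

3,1,5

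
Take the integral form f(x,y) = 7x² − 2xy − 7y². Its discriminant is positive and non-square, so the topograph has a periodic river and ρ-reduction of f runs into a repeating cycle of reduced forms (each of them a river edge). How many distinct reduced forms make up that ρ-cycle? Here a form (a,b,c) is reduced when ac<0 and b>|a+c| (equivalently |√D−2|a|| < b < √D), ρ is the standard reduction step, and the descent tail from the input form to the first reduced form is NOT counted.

D = 200, ⌊√D⌋ = 14
descent: ρ → (-7,2,7)  [lands on river]
river: ρ → (7,12,-2)
river: ρ → (-2,12,7)
river: ρ → (7,2,-7)
river: ρ → (-7,12,2)
river: ρ → (2,12,-7)
ρ-cycle length = 6 (tail of 1 descent step not counted)

6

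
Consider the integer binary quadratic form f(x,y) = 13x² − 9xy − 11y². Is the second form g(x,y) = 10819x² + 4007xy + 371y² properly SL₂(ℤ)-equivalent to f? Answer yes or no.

D₁ = 653, D₂ = 653
river cycle of f (length 14): (-11, 9, 13), (13, 17, -7), (-7, 25, 1), (1, 25, -7), (-7, 17, 13), (13, 9, -11), (-11, 13, 11), (11, 9, -13), (-13, 17, 7), (7, 25, -1), … (4 more)
river cycle of g (length 14): (11, 13, -11), (-11, 9, 13), (13, 17, -7), (-7, 25, 1), (1, 25, -7), (-7, 17, 13), (13, 9, -11), (-11, 13, 11), (11, 9, -13), (-13, 17, 7), … (4 more)
cycles coincide ⇒ equivalent

yes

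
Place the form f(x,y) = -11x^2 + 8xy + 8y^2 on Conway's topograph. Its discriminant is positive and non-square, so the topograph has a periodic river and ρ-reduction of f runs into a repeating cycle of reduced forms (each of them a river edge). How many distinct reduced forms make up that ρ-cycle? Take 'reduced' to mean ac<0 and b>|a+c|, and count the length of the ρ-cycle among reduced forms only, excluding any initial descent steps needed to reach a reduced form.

D = 416, ⌊√D⌋ = 20
river: ρ → (8,8,-11)
river: ρ → (-11,14,5)
river: ρ → (5,16,-8)
river: ρ → (-8,16,5)
river: ρ → (5,14,-11)
river: ρ → (-11,8,8)
ρ-cycle length = 6 (tail of 0 descent steps not counted)

6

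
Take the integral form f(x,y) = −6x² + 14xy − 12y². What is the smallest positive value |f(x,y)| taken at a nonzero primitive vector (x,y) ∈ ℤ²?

translate: b→-2 (≡-14 mod 12), so (6,-14,12)→(6,-2,4)
flip: (6,-2,4)→(4,2,6)
reduced (well bottom): (4,2,6) with a≤c, −a<b≤a
well minimum |f| = |-4| = 4 (negative-definite)

4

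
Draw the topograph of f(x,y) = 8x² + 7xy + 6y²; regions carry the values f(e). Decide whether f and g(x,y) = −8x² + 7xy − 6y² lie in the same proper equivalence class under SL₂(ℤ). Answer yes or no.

D₁ = -143, D₂ = -143
f: flip: (8,7,6)→(6,-7,8)
f: translate: b→5 (≡-7 mod 12), so (6,-7,8)→(6,5,7)
f: reduced (well bottom): (6,5,7) with a≤c, −a<b≤a
g is negative-definite; reduce −g:
−g: flip: (8,-7,6)→(6,7,8)
−g: translate: b→-5 (≡7 mod 12), so (6,7,8)→(6,-5,7)
−g: reduced (well bottom): (6,-5,7) with a≤c, −a<b≤a
flip sign back: reduced form of g is (-6,5,-7)
reduced forms (6, 5, 7) vs (-6, 5, -7) ⇒ inequivalent

no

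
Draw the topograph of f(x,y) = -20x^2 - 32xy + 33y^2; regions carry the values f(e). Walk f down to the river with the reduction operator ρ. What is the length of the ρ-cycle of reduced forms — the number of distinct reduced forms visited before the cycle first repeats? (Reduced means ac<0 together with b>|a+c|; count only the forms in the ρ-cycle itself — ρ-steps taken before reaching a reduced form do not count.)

D = 3664, ⌊√D⌋ = 60
descent: ρ → (33,32,-20)  [lands on river]
river: ρ → (-20,48,17)
river: ρ → (17,54,-11)
river: ρ → (-11,56,12)
river: ρ → (12,40,-43)
river: ρ → (-43,46,9)
river: ρ → (9,44,-48)
river: ρ → (-48,52,5)
river: ρ → (5,58,-15)
river: ρ → (-15,32,44)
river: ρ → (44,56,-3)
river: ρ → (-3,58,25)
river: ρ → (25,42,-19)
river: ρ → (-19,34,33)
ρ-cycle length = 14 (tail of 1 descent step not counted)

14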